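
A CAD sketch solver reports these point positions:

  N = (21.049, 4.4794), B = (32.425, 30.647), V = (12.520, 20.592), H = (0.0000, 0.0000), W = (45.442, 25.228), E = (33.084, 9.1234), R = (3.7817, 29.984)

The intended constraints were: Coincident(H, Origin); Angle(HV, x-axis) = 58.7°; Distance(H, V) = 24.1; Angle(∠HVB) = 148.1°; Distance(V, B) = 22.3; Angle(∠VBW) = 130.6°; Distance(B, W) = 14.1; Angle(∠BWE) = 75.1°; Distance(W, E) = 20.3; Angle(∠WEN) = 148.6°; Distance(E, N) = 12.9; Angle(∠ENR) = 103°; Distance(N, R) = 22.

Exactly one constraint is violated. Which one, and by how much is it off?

Distance(N, R) = 22 — off by 8.80.

H = (0.00, 0.00) ✓; HV at 58.70° ✓; |HV| = 24.10 ✓; ∠HVB = 148.1° ✓; |VB| = 22.30 ✓; ∠VBW = 130.6° ✓; |BW| = 14.10 ✓; ∠BWE = 75.10° ✓; |WE| = 20.30 ✓; ∠WEN = 148.6° ✓; |EN| = 12.90 ✓; ∠ENR = 103.0° ✓; |NR| = 30.80 ✗.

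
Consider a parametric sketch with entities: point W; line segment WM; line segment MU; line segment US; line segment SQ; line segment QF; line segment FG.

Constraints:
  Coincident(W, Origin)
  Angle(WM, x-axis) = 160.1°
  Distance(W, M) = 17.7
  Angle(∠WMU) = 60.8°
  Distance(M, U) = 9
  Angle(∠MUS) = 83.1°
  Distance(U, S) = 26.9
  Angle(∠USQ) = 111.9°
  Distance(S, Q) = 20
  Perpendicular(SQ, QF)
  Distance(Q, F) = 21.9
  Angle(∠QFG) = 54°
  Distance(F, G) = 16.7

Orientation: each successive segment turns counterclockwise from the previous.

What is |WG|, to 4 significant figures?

12.33

SQ ⟂ QF, so QF runs at 174.3°; with |QF| = 21.9, F = (-9.162, 26.72). ∠QFG = 54.0° gives FG at -59.70° from the x-axis; with |FG| = 16.7, G = (-0.7365, 12.31). Then |WG| = |G − W| = 12.33.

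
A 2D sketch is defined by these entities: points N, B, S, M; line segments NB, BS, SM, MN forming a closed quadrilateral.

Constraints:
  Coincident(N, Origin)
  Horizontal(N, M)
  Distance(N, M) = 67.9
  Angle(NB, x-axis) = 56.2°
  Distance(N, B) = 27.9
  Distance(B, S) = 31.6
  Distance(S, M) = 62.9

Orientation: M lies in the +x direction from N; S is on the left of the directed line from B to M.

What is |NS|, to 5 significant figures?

59.448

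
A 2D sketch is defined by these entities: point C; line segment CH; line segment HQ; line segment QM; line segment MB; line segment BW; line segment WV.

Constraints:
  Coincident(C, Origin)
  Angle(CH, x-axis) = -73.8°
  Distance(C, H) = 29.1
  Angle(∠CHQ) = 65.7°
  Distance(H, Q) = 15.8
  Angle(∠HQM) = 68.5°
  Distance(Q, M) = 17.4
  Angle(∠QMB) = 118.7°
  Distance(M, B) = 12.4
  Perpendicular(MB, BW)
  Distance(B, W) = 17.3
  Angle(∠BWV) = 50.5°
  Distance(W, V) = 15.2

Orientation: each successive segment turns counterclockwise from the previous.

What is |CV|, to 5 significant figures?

18.302

MB is perpendicular to BW, so BW runs at -56.700°; with |BW| = 17.3, W = (3.9039, -30.782). ∠BWV = 50.5° gives WV at 72.800° from the x-axis; with |WV| = 15.2, V = (8.3986, -16.262). Then |CV| = |V − C| = 18.302.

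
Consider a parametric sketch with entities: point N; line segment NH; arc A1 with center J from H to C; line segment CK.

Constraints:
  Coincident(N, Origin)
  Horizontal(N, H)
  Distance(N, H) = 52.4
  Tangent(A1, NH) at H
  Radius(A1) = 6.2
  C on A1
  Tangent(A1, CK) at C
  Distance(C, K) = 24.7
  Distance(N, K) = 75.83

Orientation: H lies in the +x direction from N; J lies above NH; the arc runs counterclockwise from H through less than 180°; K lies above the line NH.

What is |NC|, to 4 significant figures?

57.28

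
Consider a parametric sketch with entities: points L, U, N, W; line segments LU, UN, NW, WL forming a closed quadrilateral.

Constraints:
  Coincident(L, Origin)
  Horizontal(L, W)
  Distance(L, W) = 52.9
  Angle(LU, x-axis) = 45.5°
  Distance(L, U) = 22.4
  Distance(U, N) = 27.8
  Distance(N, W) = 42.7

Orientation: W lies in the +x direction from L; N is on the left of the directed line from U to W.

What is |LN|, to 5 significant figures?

50.130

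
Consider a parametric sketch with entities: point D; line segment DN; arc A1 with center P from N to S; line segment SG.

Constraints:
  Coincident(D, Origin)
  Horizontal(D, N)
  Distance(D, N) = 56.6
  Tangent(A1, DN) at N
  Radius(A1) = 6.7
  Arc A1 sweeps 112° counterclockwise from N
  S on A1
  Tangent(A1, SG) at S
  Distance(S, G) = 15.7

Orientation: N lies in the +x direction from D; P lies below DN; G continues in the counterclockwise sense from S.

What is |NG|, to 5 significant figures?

23.769

D is at the origin; DN is horizontal with |DN| = 56.6 and N on the +x side, so N = (56.600, 0.0000). Since A1 is tangent to DN there, PN ⟂ DN, so P = N + (0, -6.7) = (56.600, -6.7000). On A1, N sits at bearing 90° from P; a 112° counterclockwise sweep puts S at bearing 202°, so S = P + 6.7·(cos 202°, sin 202°) = (50.388, -9.2099). Tangency of A1 to SG means the radius PS is perpendicular to SG, so SG runs along (−sin 202°, cos 202°); with |SG| = 15.7, G = (56.269, -23.767). Then |NG| = |G − N| = 23.769.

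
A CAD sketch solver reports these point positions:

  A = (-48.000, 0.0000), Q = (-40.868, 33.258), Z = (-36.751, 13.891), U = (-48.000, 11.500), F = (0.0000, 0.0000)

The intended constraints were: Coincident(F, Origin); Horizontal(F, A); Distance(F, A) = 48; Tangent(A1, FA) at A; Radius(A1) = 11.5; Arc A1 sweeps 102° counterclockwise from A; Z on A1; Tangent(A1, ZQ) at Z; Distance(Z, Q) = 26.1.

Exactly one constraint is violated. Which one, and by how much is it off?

Distance(Z, Q) = 26.1 — off by 6.30.

F = (0.00, 0.00) ✓; F.y = 0.00, A.y = 0.00 ✓; |FA| = 48.00 ✓; ∠(UA, AF) = 90.00° ✓; |UA| = 11.50 ✓; bearing(U→Z) − bearing(U→A) = 102.0° ✓; |UZ| = 11.50 ✓; ∠(UZ, ZQ) = 90.00° ✓; |ZQ| = 19.80 ✗.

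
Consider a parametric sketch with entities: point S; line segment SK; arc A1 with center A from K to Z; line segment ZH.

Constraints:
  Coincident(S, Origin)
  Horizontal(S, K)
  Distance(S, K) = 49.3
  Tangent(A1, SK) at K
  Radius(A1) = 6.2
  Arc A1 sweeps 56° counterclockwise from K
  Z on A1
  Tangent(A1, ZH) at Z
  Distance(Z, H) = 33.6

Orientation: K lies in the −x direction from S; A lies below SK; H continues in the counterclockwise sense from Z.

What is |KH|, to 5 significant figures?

38.836

S is at the origin; SK is horizontal with |SK| = 49.3 and K on the −x side, so K = (-49.300, 0.0000). The tangent condition forces AK to be normal to SK, so A = K + (0, -6.2) = (-49.300, -6.2000). On A1, K sits at bearing 90° from A; a 56° counterclockwise sweep puts Z at bearing 146°, so Z = A + 6.2·(cos 146°, sin 146°) = (-54.440, -2.7330). Tangency of A1 to ZH means the radius AZ is perpendicular to ZH, so ZH runs along (−sin 146°, cos 146°); with |ZH| = 33.6, H = (-73.229, -30.589). Then |KH| = |H − K| = 38.836.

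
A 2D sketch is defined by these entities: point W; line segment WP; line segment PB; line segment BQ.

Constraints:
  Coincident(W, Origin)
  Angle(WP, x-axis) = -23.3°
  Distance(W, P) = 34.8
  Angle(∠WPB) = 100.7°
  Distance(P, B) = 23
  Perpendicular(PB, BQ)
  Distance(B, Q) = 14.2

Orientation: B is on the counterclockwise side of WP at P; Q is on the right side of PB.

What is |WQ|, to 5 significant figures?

56.657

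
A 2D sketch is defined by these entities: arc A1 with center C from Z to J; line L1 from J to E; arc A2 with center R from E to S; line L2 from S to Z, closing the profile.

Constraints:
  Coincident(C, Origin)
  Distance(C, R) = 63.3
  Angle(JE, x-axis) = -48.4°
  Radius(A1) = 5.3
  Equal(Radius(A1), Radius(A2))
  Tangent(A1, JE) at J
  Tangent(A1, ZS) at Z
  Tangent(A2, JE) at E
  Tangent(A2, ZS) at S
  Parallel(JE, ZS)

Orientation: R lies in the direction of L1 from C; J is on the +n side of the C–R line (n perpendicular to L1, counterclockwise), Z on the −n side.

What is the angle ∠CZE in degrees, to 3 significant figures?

80.5°

The slot axis is L1's direction at -48.4°, so u = (cos -48.4°, sin -48.4°) = (0.664, -0.748) and n = (−sin -48.4°, cos -48.4°) = (0.748, 0.664). C is at the origin and R lies 63.3 along u from C, so R = 63.3·u = (42.0, -47.3). Tangency of A1 to both parallel lines with radius 5.3 puts J and Z at C ± 5.3·n: J = (3.96, 3.52), Z = (-3.96, -3.52). Equal radii place E and S the same way about R: E = R + 5.3·n = (46.0, -43.8), S = R − 5.3·n = (38.1, -50.9). Then cos ∠CZE = ZC·ZE / (|ZC||ZE|), giving 80.5°.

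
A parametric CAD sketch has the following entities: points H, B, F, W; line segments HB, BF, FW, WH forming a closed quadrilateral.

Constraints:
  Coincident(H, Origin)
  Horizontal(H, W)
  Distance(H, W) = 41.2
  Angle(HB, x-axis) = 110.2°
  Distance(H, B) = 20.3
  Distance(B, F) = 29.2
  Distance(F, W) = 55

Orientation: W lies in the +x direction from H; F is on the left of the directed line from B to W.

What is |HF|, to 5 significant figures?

44.742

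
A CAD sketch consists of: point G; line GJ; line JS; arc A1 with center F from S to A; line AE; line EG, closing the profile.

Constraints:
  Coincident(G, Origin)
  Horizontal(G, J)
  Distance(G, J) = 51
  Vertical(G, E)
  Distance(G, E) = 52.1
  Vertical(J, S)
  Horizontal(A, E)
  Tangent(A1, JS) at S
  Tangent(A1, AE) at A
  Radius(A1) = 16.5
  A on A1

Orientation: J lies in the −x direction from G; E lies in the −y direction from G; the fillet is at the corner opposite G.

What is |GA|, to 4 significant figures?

62.49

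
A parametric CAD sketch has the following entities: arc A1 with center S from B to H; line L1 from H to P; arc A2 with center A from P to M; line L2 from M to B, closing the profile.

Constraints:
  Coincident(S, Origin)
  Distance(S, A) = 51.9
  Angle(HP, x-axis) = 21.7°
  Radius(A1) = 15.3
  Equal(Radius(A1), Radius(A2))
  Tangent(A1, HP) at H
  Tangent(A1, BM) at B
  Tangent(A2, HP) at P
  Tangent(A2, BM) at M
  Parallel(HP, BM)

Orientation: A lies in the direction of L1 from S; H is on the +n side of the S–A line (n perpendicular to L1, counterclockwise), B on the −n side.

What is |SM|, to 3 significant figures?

54.1

Tangency of A1 to both parallel lines with radius 15.3 puts H and B at S ± 15.3·n: H = (-5.66, 14.2), B = (5.66, -14.2). Equal radii place P and M the same way about A: P = A + 15.3·n = (42.6, 33.4), M = A − 15.3·n = (53.9, 4.97). Then |SM| = |M − S| = 54.1.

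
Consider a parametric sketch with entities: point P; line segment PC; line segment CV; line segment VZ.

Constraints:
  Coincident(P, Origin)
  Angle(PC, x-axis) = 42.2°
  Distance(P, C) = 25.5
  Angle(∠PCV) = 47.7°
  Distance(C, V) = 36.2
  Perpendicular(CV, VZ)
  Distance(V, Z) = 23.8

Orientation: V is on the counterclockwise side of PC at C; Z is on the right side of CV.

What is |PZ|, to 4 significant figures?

46.72

P is at the origin; PC runs at 42.2° with length 25.5, so C = 25.5·(cos 42.2°, sin 42.2°) = (18.89, 17.13). ∠PCV = 47.7°, so CV runs at 42.2° + (180° − 47.7°) = 174.5° from the x-axis; with |CV| = 36.2, V = C + 36.2·(cos 174.5°, sin 174.5°) = (-17.14, 20.60). CV ⟂ VZ; with |VZ| = 23.8 on the right of CV, Z = V + 23.8·(0.09585, 0.9954) = (-14.86, 44.29). Then |PZ| = |Z − P| = 46.72.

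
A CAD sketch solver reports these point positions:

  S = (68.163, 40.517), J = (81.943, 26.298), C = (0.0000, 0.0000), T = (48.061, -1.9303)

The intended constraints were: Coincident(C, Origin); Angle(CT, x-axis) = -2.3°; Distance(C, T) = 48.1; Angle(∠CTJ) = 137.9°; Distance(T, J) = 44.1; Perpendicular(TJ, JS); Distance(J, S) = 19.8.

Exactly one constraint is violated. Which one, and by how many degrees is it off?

Perpendicular(TJ, JS) — off by 4.30°.

C = (0.00, 0.00) ✓; CT at -2.300° ✓; |CT| = 48.10 ✓; ∠CTJ = 137.9° ✓; |TJ| = 44.10 ✓; ∠(TJ, JS) = 94.30° ✗; |JS| = 19.80 ✓.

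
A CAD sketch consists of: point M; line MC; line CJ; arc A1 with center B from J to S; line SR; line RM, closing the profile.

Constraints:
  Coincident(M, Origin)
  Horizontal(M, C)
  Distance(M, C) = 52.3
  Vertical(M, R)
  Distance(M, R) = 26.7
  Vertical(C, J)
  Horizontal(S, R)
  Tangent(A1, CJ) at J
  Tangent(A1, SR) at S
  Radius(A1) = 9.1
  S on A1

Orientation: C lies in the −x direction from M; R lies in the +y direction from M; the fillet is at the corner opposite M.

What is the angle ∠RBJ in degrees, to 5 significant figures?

168.10°

M is at the origin; M and C share the same y with |MC| = 52.3 and C on the −x side, so C = (-52.300, 0.0000). MR is vertical with |MR| = 26.7 and R on the +y side, so R = (0.0000, 26.700). The virtual corner opposite M is at (-52.300, 26.700). Tangency of A1 to CJ means the radius BJ is perpendicular to CJ and the tangent condition forces BS to be normal to SR, with radius 9.1, so the center B sits 9.1 in from both sides at B = (-43.200, 17.600). That places the tangent points at J = (-52.300, 17.600) on CJ and S = (-43.200, 26.700) on SR. Then cos ∠RBJ = BR·BJ / (|BR||BJ|), giving 168.10°.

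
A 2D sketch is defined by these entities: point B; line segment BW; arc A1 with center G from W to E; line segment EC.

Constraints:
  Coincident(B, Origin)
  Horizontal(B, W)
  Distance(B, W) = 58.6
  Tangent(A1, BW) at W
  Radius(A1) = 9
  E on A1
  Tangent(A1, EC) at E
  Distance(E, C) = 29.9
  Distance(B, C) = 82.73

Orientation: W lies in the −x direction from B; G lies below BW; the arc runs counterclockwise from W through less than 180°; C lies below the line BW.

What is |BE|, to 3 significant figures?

67.7

Checks: B = (0.00, 0.00) ✓; |GE| = 9.000 ✓; ∠(GE, EC) = 90.00° ✓; |EC| = 29.90 ✓; |BC| = 82.73 ✓.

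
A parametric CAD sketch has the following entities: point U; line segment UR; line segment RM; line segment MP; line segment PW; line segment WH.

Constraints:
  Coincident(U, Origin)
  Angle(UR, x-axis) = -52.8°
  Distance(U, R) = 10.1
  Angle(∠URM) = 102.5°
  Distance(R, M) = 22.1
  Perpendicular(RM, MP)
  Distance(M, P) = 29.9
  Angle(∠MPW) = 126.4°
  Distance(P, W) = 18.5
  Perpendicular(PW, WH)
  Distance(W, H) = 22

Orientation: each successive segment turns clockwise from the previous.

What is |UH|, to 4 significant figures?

13.80

U is at the origin; UR runs at -52.8° with length 10.1, so R = (6.106, -8.045). ∠URM = 102.5° gives RM at -130.3° from the x-axis; with |RM| = 22.1, M = (-8.188, -24.90). RM ⟂ MP, so MP runs at 139.7°; with |MP| = 29.9, P = (-30.99, -5.561). ∠MPW = 126.4° gives PW at 86.10° from the x-axis; with |PW| = 18.5, W = (-29.73, 12.90). PW is perpendicular to WH, so WH runs at -3.900°; with |WH| = 22.0, H = (-7.784, 11.40). Then |UH| = |H − U| = 13.80.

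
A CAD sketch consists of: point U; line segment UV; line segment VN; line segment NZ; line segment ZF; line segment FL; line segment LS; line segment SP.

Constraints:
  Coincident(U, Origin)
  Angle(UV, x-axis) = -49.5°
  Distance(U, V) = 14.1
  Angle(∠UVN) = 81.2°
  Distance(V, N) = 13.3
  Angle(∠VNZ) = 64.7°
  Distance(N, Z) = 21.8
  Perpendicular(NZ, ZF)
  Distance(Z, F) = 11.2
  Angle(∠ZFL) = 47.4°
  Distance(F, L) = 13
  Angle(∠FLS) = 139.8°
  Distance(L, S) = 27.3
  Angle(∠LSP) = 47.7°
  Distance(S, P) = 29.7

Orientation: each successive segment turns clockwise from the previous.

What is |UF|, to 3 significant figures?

8.36

U is at the origin; UV runs at -49.5° with length 14.1, so V = (9.16, -10.7). ∠UVN = 81.2° gives VN at -148° from the x-axis; with |VN| = 13.3, N = (-2.16, -17.7). ∠VNZ = 64.7° gives NZ at 96.4° from the x-axis; with |NZ| = 21.8, Z = (-4.59, 3.95). The perpendicularity gives ZF at right angles to NZ, so ZF runs at 6.40°; with |ZF| = 11.2, F = (6.54, 5.20). Then |UF| = |F − U| = 8.36.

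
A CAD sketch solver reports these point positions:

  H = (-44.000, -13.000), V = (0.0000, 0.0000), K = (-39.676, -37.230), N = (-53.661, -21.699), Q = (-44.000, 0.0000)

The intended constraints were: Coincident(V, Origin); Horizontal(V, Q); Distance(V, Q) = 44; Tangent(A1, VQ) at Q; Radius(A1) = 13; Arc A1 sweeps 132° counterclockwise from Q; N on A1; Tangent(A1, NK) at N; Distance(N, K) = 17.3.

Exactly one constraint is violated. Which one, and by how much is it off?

Distance(N, K) = 17.3 — off by 3.60.

V = (0.00, 0.00) ✓; V.y = 0.00, Q.y = 0.00 ✓; |VQ| = 44.00 ✓; ∠(HQ, QV) = 90.00° ✓; |HQ| = 13.00 ✓; bearing(H→N) − bearing(H→Q) = 132.0° ✓; |HN| = 13.00 ✓; ∠(HN, NK) = 90.00° ✓; |NK| = 20.90 ✗.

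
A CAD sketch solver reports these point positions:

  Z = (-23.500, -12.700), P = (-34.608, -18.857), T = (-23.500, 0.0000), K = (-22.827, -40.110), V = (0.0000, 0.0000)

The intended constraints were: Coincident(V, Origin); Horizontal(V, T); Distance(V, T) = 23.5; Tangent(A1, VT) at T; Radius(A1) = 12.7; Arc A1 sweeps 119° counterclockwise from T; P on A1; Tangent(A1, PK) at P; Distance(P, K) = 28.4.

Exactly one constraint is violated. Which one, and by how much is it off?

Distance(P, K) = 28.4 — off by 4.10.

V = (0.00, 0.00) ✓; V.y = 0.00, T.y = 0.00 ✓; |VT| = 23.50 ✓; ∠(ZT, TV) = 90.00° ✓; |ZT| = 12.70 ✓; bearing(Z→P) − bearing(Z→T) = 119.0° ✓; |ZP| = 12.70 ✓; ∠(ZP, PK) = 90.00° ✓; |PK| = 24.30 ✗.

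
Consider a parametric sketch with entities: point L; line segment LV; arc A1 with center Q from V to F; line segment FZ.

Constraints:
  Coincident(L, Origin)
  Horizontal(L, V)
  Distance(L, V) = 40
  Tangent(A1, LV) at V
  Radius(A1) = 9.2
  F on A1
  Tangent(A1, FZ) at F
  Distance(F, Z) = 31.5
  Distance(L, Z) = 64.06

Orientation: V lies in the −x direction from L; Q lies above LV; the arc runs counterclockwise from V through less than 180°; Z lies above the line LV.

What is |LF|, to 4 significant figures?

35.30

Checks: |QF| = 9.200 ✓; ∠(QF, FZ) = 90.00° ✓; |FZ| = 31.50 ✓; |LZ| = 64.06 ✓.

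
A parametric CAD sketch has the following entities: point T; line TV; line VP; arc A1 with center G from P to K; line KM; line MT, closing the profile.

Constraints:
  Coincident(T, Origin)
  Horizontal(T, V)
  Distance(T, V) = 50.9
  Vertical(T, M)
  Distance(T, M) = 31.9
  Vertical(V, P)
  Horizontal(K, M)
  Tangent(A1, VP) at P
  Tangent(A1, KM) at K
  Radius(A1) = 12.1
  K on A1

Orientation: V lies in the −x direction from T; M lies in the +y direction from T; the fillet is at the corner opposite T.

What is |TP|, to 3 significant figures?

54.6

T is at the origin; TV is horizontal with |TV| = 50.9 and V on the −x side, so V = (-50.9, 0.00). TM is vertical with |TM| = 31.9 and M on the +y side, so M = (0.00, 31.9). The virtual corner opposite T is at (-50.9, 31.9). Tangency of A1 to VP means the radius GP is perpendicular to VP and tangency of A1 to KM means the radius GK is perpendicular to KM, with radius 12.1, so the center G sits 12.1 in from both sides at G = (-38.8, 19.8). That places the tangent points at P = (-50.9, 19.8) on VP and K = (-38.8, 31.9) on KM. Then |TP| = |P − T| = 54.6.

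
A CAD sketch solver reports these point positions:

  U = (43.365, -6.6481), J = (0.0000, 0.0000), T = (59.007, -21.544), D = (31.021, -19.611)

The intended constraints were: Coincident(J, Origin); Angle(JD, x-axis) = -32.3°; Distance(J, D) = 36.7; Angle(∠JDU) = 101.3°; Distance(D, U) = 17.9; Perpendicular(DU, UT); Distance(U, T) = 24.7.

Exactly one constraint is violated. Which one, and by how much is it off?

Distance(U, T) = 24.7 — off by 3.10.

J = (0.00, 0.00) ✓; JD at -32.30° ✓; |JD| = 36.70 ✓; ∠JDU = 101.3° ✓; |DU| = 17.90 ✓; ∠(DU, UT) = 90.00° ✓; |UT| = 21.60 ✗.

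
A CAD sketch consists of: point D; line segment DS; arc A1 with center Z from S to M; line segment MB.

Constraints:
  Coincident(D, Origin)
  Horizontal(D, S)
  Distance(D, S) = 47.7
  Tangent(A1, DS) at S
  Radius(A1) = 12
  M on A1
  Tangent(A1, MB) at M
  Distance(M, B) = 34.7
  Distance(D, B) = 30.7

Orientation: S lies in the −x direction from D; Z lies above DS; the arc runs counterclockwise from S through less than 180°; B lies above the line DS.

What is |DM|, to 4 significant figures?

39.58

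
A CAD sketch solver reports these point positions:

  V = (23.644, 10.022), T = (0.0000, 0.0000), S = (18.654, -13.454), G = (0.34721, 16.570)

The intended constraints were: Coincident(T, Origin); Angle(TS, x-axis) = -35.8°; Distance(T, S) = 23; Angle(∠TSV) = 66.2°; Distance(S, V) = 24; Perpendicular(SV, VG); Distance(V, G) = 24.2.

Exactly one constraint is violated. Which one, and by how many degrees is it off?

Perpendicular(SV, VG) — off by 3.70°.

T = (0.00, 0.00) ✓; TS at -35.80° ✓; |TS| = 23.00 ✓; ∠TSV = 66.20° ✓; |SV| = 24.00 ✓; ∠(SV, VG) = 86.30° ✗; |VG| = 24.20 ✓.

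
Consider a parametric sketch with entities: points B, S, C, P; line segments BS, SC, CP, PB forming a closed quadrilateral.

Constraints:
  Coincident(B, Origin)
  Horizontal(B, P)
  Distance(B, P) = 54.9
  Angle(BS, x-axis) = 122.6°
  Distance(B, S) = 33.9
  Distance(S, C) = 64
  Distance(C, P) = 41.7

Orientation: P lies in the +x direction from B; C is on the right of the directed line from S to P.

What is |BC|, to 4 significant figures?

30.28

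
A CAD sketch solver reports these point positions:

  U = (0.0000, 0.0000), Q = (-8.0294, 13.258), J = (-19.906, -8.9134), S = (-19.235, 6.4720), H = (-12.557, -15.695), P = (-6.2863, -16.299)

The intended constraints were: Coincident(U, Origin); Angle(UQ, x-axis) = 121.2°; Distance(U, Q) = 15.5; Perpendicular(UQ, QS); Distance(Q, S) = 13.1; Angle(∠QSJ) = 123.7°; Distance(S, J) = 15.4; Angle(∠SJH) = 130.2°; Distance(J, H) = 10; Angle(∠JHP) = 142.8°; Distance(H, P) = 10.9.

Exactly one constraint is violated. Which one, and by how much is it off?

Distance(H, P) = 10.9 — off by 4.60.

U = (0.00, 0.00) ✓; UQ at 121.2° ✓; |UQ| = 15.50 ✓; ∠(UQ, QS) = 90.00° ✓; |QS| = 13.10 ✓; ∠QSJ = 123.7° ✓; |SJ| = 15.40 ✓; ∠SJH = 130.2° ✓; |JH| = 10.00 ✓; ∠JHP = 142.8° ✓; |HP| = 6.300 ✗.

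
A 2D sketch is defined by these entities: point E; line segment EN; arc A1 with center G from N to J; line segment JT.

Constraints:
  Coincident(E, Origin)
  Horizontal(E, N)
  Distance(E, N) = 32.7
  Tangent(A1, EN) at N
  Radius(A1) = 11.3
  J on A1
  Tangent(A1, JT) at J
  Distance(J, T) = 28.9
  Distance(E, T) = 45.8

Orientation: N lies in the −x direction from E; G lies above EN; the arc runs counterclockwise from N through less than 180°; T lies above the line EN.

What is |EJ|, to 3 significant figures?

24.3

E is at the origin; EN is horizontal with |EN| = 32.7 and N on the −x side, so N = (-32.7, 0.00). Tangency of A1 to EN means the radius GN is perpendicular to EN, so G = N + (0, 11.3) = (-32.7, 11.3). Since GJ ⟂ JT (tangency), |GT| = √(11.3² + 28.9²) = 31.0 regardless of where J sits on A1. So T lies on both circle(E, 45.8) and circle(G, 31.0); the above-EN intersection is T = (-21.7, 40.3). J is the foot of the tangent from T: J = (-21.4, 11.4).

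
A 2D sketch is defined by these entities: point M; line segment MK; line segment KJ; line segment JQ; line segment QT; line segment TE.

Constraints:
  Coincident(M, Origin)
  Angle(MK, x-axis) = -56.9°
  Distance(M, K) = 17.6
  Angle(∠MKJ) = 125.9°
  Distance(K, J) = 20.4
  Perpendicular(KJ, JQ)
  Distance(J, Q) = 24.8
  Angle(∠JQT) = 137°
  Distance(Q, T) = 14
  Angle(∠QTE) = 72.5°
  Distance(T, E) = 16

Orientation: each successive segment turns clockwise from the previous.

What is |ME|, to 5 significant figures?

14.957

∠JQT = 137.0° gives QT at 116.00° from the x-axis; with |QT| = 14.0, T = (-26.989, -12.318). ∠QTE = 72.5° gives TE at 8.5000° from the x-axis; with |TE| = 16.0, E = (-11.165, -9.9533). Then |ME| = |E − M| = 14.957.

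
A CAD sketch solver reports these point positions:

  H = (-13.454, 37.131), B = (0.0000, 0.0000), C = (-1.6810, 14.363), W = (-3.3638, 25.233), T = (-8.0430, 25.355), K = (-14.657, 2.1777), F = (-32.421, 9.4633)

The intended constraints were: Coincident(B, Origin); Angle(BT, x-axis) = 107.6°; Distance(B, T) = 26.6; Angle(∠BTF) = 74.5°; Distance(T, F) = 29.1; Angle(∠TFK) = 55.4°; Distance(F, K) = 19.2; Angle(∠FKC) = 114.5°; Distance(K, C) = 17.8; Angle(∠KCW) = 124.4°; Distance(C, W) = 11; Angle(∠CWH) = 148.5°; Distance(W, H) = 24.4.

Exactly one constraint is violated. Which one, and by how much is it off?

Distance(W, H) = 24.4 — off by 8.80.

B = (0.00, 0.00) ✓; BT at 107.6° ✓; |BT| = 26.60 ✓; ∠BTF = 74.50° ✓; |TF| = 29.10 ✓; ∠TFK = 55.40° ✓; |FK| = 19.20 ✓; ∠FKC = 114.5° ✓; |KC| = 17.80 ✓; ∠KCW = 124.4° ✓; |CW| = 11.00 ✓; ∠CWH = 148.5° ✓; |WH| = 15.60 ✗.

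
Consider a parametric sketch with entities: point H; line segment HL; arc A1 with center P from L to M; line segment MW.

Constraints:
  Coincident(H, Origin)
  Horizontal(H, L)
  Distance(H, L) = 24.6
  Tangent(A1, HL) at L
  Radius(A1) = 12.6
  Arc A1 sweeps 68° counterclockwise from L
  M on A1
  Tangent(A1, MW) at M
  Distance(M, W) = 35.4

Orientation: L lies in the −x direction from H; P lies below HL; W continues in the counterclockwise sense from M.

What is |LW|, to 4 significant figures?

47.74

H is at the origin; HL is horizontal with |HL| = 24.6 and L on the −x side, so L = (-24.60, 0.000). A1 meets HL tangentially, so PL is at right angles to HL, so P = L + (0, -12.6) = (-24.60, -12.60). On A1, L sits at bearing 90° from P; a 68° counterclockwise sweep puts M at bearing 158°, so M = P + 12.6·(cos 158°, sin 158°) = (-36.28, -7.880). Tangency of A1 to MW means the radius PM is perpendicular to MW, so MW runs along (−sin 158°, cos 158°); with |MW| = 35.4, W = (-49.54, -40.70). Then |LW| = |W − L| = 47.74.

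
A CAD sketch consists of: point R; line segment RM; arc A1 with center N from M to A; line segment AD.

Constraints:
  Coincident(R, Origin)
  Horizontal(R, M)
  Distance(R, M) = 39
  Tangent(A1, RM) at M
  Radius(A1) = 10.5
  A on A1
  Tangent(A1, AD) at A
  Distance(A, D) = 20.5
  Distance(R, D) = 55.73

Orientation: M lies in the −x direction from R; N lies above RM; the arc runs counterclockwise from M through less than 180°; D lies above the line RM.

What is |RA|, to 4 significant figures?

35.88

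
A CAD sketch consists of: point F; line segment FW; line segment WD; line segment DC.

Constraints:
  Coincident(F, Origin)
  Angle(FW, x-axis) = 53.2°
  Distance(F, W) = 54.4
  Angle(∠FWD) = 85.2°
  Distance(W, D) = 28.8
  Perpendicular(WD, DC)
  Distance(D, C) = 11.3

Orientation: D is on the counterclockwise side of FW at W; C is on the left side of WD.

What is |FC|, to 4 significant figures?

49.29

F is at the origin; FW runs at 53.2° with length 54.4, so W = 54.4·(cos 53.2°, sin 53.2°) = (32.59, 43.56). ∠FWD = 85.2°, so WD runs at 53.2° + (180° − 85.2°) = 148.0° from the x-axis; with |WD| = 28.8, D = W + 28.8·(cos 148.0°, sin 148.0°) = (8.163, 58.82). The perpendicularity gives DC at right angles to WD; with |DC| = 11.3 on the left of WD, C = D + 11.3·(-0.5299, -0.8480) = (2.175, 49.24). Then |FC| = |C − F| = 49.29.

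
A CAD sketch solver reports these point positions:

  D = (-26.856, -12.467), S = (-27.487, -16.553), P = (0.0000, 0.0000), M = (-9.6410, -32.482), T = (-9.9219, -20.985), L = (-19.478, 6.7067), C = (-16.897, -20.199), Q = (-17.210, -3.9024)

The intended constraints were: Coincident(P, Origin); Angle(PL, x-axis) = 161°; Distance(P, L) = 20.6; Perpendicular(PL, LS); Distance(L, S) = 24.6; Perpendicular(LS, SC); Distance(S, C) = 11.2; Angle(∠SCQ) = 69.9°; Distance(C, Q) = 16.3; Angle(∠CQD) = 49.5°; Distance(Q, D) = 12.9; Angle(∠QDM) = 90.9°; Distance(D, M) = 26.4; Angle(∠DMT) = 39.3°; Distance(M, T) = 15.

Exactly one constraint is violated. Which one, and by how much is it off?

Distance(M, T) = 15 — off by 3.50.

P = (0.00, 0.00) ✓; PL at 161.0° ✓; |PL| = 20.60 ✓; ∠(PL, LS) = 90.00° ✓; |LS| = 24.60 ✓; ∠(LS, SC) = 90.00° ✓; |SC| = 11.20 ✓; ∠SCQ = 69.90° ✓; |CQ| = 16.30 ✓; ∠CQD = 49.50° ✓; |QD| = 12.90 ✓; ∠QDM = 90.90° ✓; |DM| = 26.40 ✓; ∠DMT = 39.30° ✓; |MT| = 11.50 ✗.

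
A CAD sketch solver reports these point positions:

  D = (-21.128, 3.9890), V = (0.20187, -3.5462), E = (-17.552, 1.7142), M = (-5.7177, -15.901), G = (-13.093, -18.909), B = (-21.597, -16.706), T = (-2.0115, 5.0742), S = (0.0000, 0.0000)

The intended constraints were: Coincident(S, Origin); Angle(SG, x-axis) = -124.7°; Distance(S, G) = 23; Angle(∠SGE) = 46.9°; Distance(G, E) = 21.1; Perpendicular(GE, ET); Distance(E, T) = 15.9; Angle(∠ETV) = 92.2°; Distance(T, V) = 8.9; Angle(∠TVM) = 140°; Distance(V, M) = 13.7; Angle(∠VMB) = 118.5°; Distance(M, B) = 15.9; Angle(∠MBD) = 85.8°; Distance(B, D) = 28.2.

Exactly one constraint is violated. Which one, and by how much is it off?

Distance(B, D) = 28.2 — off by 7.50.

S = (0.00, 0.00) ✓; SG at -124.7° ✓; |SG| = 23.00 ✓; ∠SGE = 46.90° ✓; |GE| = 21.10 ✓; ∠(GE, ET) = 90.00° ✓; |ET| = 15.90 ✓; ∠ETV = 92.20° ✓; |TV| = 8.900 ✓; ∠TVM = 140.0° ✓; |VM| = 13.70 ✓; ∠VMB = 118.5° ✓; |MB| = 15.90 ✓; ∠MBD = 85.80° ✓; |BD| = 20.70 ✗.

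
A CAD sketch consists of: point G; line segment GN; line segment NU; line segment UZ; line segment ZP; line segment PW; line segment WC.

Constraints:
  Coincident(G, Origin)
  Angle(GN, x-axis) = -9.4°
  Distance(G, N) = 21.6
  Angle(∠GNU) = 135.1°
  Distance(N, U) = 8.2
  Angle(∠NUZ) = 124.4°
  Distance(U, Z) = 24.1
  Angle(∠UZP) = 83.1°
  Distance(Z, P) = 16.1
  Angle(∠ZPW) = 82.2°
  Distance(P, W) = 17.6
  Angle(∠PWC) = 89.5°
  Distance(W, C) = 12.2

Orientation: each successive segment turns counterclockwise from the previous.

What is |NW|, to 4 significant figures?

10.87

∠UZP = 83.1° gives ZP at -172.0° from the x-axis; with |ZP| = 16.1, P = (11.58, 23.09). ∠ZPW = 82.2° gives PW at -74.20° from the x-axis; with |PW| = 17.6, W = (16.37, 6.154). Then |NW| = |W − N| = 10.87.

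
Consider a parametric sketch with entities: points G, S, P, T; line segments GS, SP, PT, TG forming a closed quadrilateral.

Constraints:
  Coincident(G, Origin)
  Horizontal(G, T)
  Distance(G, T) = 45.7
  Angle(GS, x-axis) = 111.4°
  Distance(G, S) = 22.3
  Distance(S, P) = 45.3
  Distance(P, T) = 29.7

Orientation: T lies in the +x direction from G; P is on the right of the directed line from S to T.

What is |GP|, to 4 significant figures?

24.83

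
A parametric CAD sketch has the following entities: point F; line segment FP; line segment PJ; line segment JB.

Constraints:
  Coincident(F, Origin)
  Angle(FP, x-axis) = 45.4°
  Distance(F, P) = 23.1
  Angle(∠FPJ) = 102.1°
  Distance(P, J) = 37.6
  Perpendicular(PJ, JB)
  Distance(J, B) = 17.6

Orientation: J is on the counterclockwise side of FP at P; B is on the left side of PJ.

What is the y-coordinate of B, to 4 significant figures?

38.21

F is at the origin; FP runs at 45.4° with length 23.1, so P = 23.1·(cos 45.4°, sin 45.4°) = (16.22, 16.45). ∠FPJ = 102.1°, so PJ runs at 45.4° + (180° − 102.1°) = 123.3° from the x-axis; with |PJ| = 37.6, J = P + 37.6·(cos 123.3°, sin 123.3°) = (-4.424, 47.87). PJ is perpendicular to JB; with |JB| = 17.6 on the left of PJ, B = J + 17.6·(-0.8358, -0.5490) = (-19.13, 38.21). So B.y = 38.21.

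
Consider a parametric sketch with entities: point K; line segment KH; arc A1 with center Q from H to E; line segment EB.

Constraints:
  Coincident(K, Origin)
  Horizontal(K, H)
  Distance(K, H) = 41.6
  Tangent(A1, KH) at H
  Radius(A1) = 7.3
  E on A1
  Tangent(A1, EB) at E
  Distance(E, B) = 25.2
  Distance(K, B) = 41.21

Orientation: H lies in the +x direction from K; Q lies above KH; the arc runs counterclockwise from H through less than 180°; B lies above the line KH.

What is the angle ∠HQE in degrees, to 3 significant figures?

137°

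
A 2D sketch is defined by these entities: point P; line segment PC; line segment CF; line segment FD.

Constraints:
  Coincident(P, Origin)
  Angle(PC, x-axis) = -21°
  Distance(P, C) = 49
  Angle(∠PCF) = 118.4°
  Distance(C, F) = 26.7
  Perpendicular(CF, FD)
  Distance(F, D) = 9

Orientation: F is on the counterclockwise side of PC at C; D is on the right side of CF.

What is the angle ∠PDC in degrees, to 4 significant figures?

27.55°

P is at the origin; PC runs at -21.0° with length 49.0, so C = 49.0·(cos -21.0°, sin -21.0°) = (45.75, -17.56). ∠PCF = 118.4°, so CF runs at -21.0° + (180° − 118.4°) = 40.60° from the x-axis; with |CF| = 26.7, F = C + 26.7·(cos 40.60°, sin 40.60°) = (66.02, -0.1844). CF is perpendicular to FD; with |FD| = 9.0 on the right of CF, D = F + 9.0·(0.6508, -0.7593) = (71.87, -7.018). Then cos ∠PDC = DP·DC / (|DP||DC|), giving 27.55°.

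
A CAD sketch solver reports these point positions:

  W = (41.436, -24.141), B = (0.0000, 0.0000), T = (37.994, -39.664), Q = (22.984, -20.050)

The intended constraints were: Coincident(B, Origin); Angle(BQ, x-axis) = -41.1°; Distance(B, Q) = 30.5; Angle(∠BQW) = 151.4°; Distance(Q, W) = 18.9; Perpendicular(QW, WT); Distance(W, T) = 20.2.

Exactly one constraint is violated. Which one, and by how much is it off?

Distance(W, T) = 20.2 — off by 4.30.

B = (0.00, 0.00) ✓; BQ at -41.10° ✓; |BQ| = 30.50 ✓; ∠BQW = 151.4° ✓; |QW| = 18.90 ✓; ∠(QW, WT) = 90.00° ✓; |WT| = 15.90 ✗.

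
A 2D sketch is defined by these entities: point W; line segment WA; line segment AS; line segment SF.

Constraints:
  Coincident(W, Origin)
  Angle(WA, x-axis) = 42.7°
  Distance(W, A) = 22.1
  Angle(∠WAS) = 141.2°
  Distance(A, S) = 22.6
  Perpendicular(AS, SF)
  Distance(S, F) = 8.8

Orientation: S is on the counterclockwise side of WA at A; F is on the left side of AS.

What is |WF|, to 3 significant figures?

40.1

W is at the origin; WA runs at 42.7° with length 22.1, so A = 22.1·(cos 42.7°, sin 42.7°) = (16.2, 15.0). ∠WAS = 141.2°, so AS runs at 42.7° + (180° − 141.2°) = 81.5° from the x-axis; with |AS| = 22.6, S = A + 22.6·(cos 81.5°, sin 81.5°) = (19.6, 37.3). AS ⟂ SF; with |SF| = 8.8 on the left of AS, F = S + 8.8·(-0.989, 0.148) = (10.9, 38.6). Then |WF| = |F − W| = 40.1.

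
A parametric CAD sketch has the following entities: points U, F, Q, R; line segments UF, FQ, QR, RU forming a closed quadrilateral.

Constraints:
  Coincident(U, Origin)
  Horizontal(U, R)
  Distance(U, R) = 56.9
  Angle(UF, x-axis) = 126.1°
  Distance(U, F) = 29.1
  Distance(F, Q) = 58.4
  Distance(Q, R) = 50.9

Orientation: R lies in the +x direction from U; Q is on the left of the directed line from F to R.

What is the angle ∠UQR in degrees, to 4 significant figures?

61.69°

U is at the origin; UR is horizontal with |UR| = 56.9 and R in +x, so R = (56.9, 0). UF runs at 126.1° with |UF| = 29.1, so F = (-17.15, 23.51). Q is determined by |FQ| = 58.4 and |QR| = 50.9 together: it lies at the intersection of circle(F, 58.4) and circle(R, 50.9). With |FR| = 77.69, the foot of the radical line on FR is 44.12 from F and the perpendicular offset is √(58.4² − 44.12²) = 38.26. Taking the left-of-FR solution: Q = (36.49, 46.63).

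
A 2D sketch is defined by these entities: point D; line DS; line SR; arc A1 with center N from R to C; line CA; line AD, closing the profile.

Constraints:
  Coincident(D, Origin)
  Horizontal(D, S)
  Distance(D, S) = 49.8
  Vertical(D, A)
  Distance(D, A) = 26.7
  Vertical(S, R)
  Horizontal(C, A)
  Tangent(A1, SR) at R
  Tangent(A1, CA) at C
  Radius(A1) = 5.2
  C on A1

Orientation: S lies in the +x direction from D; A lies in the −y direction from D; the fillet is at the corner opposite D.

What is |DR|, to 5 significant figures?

54.243

D is at the origin; DS is horizontal with |DS| = 49.8 and S on the +x side, so S = (49.800, 0.0000). DA is vertical with |DA| = 26.7 and A on the −y side, so A = (0.0000, -26.700). The virtual corner opposite D is at (49.800, -26.700). Tangency of A1 to SR means the radius NR is perpendicular to SR and the tangent condition forces NC to be normal to CA, with radius 5.2, so the center N sits 5.2 in from both sides at N = (44.600, -21.500). That places the tangent points at R = (49.800, -21.500) on SR and C = (44.600, -26.700) on CA. Then |DR| = |R − D| = 54.243.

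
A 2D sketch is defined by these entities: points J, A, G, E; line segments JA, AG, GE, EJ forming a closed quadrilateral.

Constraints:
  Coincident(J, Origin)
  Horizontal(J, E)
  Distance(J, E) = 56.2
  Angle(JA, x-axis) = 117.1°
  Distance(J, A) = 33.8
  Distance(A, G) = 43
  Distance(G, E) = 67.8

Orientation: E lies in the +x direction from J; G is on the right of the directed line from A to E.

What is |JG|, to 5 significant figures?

16.364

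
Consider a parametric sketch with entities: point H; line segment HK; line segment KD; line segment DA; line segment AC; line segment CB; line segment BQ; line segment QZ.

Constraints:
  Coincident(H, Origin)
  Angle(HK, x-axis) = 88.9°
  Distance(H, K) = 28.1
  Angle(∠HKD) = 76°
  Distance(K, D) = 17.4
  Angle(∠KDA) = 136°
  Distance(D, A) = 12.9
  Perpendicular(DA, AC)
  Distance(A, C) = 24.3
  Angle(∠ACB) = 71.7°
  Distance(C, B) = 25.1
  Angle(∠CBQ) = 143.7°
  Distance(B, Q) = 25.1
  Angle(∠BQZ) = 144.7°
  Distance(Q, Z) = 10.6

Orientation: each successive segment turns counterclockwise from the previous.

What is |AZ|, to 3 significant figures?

41.1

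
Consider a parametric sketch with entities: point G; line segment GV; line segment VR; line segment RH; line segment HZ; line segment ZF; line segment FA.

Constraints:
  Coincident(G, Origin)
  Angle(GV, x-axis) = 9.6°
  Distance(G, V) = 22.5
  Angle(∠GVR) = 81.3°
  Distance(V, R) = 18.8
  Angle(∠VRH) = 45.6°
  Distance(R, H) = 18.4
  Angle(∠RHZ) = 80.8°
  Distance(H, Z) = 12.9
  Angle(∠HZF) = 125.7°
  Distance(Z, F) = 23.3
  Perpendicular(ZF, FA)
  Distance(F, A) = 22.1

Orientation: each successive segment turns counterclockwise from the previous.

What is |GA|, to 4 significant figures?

41.79

G is at the origin; GV runs at 9.6° with length 22.5, so V = (22.18, 3.752). ∠GVR = 81.3° gives VR at 108.3° from the x-axis; with |VR| = 18.8, R = (16.28, 21.60). ∠VRH = 45.6° gives RH at -117.3° from the x-axis; with |RH| = 18.4, H = (7.843, 5.251). ∠RHZ = 80.8° gives HZ at -18.10° from the x-axis; with |HZ| = 12.9, Z = (20.10, 1.243). ∠HZF = 125.7° gives ZF at 36.20° from the x-axis; with |ZF| = 23.3, F = (38.91, 15.00). ZF ⟂ FA, so FA runs at 126.2°; with |FA| = 22.1, A = (25.85, 32.84). Then |GA| = |A − G| = 41.79.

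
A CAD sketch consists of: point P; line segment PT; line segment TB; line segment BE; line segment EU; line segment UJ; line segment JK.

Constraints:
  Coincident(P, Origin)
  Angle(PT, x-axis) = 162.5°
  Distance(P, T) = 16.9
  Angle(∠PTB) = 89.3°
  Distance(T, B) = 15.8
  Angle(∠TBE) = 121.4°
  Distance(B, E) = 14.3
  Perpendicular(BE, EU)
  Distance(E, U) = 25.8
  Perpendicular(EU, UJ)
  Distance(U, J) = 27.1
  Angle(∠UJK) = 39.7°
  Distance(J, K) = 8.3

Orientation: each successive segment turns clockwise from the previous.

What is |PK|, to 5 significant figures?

12.816

EU ⟂ UJ, so UJ runs at -166.80°; with |UJ| = 27.1, J = (-17.753, -7.9497). ∠UJK = 39.7° gives JK at 52.900° from the x-axis; with |JK| = 8.3, K = (-12.747, -1.3298). Then |PK| = |K − P| = 12.816.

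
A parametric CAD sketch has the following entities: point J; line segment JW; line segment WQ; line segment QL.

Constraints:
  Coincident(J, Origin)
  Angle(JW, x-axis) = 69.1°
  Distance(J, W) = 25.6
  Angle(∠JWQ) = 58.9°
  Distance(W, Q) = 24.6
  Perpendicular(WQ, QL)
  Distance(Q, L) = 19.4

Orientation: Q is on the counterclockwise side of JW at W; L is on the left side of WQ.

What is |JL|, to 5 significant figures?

11.653

J is at the origin; JW runs at 69.1° with length 25.6, so W = 25.6·(cos 69.1°, sin 69.1°) = (9.1325, 23.916). ∠JWQ = 58.9°, so WQ runs at 69.1° + (180° − 58.9°) = 190.20° from the x-axis; with |WQ| = 24.6, Q = W + 24.6·(cos 190.20°, sin 190.20°) = (-15.079, 19.559). WQ is perpendicular to QL; with |QL| = 19.4 on the left of WQ, L = Q + 19.4·(0.17708, -0.98420) = (-11.643, 0.46596). Then |JL| = |L − J| = 11.653.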